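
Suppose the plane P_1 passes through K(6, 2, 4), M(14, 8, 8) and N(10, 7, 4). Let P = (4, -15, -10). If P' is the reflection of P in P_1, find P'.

(-16, 1, 6)

KM = (8, 6, 4), KN = (4, 5, 0); a normal to P_1 is KM × KN = (-20, 16, 16).
Using K: P_1 has equation -20x + 16y + 16z = -24.
λ = (n·P − d)/|n|² = (-480 − (-24))/912 = -1/2.
Reflection = P − 2λn = (4, -15, -10) − (-1)·(-20, 16, 16) = (-16, 1, 6).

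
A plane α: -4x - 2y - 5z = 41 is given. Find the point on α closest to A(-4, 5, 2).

(-8, 3, -3)

Foot = A − λn with λ = (n·A − d)/|n|² = (-4 − 41)/45 = -1.
Foot = (-4, 5, 2) − (-1)·(-4, -2, -5) = (-8, 3, -3).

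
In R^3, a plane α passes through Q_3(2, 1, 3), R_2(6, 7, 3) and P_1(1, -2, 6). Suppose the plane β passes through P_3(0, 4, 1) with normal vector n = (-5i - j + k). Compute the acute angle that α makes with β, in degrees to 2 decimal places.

43.94

Q_3R_2 = (4, 6, 0), Q_3P_1 = (-1, -3, 3); a normal to α is Q_3R_2 × Q_3P_1 = (18, -12, -6).
Using Q_3: α has equation 18x - 12y - 6z = 6.
β: n·r = n·P_3 gives -5x - y + z = -3.
cos θ = |n₁·n₂| / (|n₁||n₂|) = |-84| / (√504 · √27).
θ = arccos(0.72008) ≈ 43.94°.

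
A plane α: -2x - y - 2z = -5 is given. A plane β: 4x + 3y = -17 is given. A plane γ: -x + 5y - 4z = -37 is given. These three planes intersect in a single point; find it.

(-2, -3, 6)

Solving the 3×3 linear system -2x - y - 2z = -5, 4x + 3y = -17, -x + 5y - 4z = -37 (e.g. by elimination or Cramer's rule, determinant = -38) gives (-2, -3, 6).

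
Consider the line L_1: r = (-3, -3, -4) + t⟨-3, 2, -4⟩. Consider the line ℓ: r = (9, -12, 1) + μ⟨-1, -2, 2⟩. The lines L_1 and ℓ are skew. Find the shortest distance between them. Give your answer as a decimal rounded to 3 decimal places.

Common perpendicular direction n = (-3, 2, -4) × (-1, -2, 2) = (-4, 10, 8).
With w = (9, -12, 1) − (-3, -3, -4) = (12, -9, 5), w · n = -98.
Distance = |w · n| / |n| = |-98| / √180 ≈ 7.304.

7.304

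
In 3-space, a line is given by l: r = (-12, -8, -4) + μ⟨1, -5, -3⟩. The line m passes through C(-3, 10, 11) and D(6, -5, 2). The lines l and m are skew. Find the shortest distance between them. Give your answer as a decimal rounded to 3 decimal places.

3.601

A direction vector for m is D − C = (9, -15, -9).
Common perpendicular direction n = (1, -5, -3) × (9, -15, -9) = (0, -18, 30).
With w = (-3, 10, 11) − (-12, -8, -4) = (9, 18, 15), w · n = 126.
Distance = |w · n| / |n| = |126| / √1224 ≈ 3.601.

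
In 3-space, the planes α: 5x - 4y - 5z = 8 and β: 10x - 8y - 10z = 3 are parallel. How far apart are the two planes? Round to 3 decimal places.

Rescale β by 1/2: 5x - 4y - 5z = 3/2. Then distance = |8 − (3/2)| / √66 ≈ 0.800.

0.800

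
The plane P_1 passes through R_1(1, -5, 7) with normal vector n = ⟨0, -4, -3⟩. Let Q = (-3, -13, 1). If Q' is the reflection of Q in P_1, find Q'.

P_1: n·r = n·R_1 gives -4y - 3z = -1.
λ = (n·Q − d)/|n|² = (49 − (-1))/25 = 2.
Reflection = Q − 2λn = (-3, -13, 1) − 4·(0, -4, -3) = (-3, 3, 13).

(-3, 3, 13)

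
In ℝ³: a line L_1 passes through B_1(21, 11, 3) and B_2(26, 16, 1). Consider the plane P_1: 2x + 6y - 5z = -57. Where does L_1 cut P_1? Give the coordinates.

(6, -4, 9)

A direction vector for L_1 is B_2 − B_1 = (5, 5, -2).
Substitute r = (21, 11, 3) + t(5, 5, -2) into the plane: 93 + 50t = -57, so t = -3.
Intersection: (21, 11, 3) + (-3)·(5, 5, -2) = (6, -4, 9).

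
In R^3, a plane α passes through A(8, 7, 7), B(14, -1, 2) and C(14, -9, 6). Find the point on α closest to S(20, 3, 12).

AB = (6, -8, -5), AC = (6, -16, -1); a normal to α is AB × AC = (-72, -24, -48).
Using A: α has equation -72x - 24y - 48z = -1080.
Foot = S − λn with λ = (n·S − d)/|n|² = (-2088 − (-1080))/8064 = -1/8.
Foot = (20, 3, 12) − (-1/8)·(-72, -24, -48) = (11, 0, 6).

(11, 0, 6)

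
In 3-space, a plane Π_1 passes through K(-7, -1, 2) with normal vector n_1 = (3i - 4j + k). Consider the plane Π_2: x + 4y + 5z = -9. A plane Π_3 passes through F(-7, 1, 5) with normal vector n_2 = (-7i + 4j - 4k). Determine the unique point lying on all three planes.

Π_1: n_1·r = n_1·K gives 3x - 4y + z = -15.
Π_3: n_2·r = n_2·F gives -7x + 4y - 4z = 33.
Solving the 3×3 linear system 3x - 4y + z = -15, x + 4y + 5z = -9, -7x + 4y - 4z = 33 (e.g. by elimination or Cramer's rule, determinant = 48) gives (-3, 1, -2).

(-3, 1, -2)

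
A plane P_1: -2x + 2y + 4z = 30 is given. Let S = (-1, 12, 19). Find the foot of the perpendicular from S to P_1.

(5, 6, 7)

Foot = S − λn with λ = (n·S − d)/|n|² = (102 − 30)/24 = 3.
Foot = (-1, 12, 19) − 3·(-2, 2, 4) = (5, 6, 7).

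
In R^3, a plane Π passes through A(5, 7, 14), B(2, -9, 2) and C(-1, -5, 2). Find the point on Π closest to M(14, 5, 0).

(6, -1, 10)

AB = (-3, -16, -12), AC = (-6, -12, -12); a normal to Π is AB × AC = (48, 36, -60).
Using A: Π has equation 48x + 36y - 60z = -348.
Foot = M − λn with λ = (n·M − d)/|n|² = (852 − (-348))/7200 = 1/6.
Foot = (14, 5, 0) − (1/6)·(48, 36, -60) = (6, -1, 10).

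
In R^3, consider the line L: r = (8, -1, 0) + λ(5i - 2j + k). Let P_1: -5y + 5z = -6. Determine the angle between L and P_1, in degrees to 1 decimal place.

sin θ = |n·v| / (|n||v|) = |15| / (√50 · √30) = 0.38730.
θ ≈ 22.8°.

22.8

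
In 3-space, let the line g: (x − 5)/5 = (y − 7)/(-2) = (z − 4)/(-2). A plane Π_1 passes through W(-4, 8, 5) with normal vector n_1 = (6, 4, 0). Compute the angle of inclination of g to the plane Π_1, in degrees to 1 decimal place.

g has direction (5, -2, -2) through (5, 7, 4).
Π_1: n_1·r = n_1·W gives 6x + 4y = 8.
sin θ = |n·v| / (|n||v|) = |22| / (√52 · √33) = 0.53109.
θ ≈ 32.1°.

32.1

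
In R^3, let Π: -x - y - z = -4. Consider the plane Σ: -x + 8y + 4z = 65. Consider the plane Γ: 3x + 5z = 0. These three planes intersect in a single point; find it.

Solving the 3×3 linear system -x - y - z = -4, -x + 8y + 4z = 65, 3x + 5z = 0 (e.g. by elimination or Cramer's rule, determinant = -33) gives (-5, 6, 3).

(-5, 6, 3)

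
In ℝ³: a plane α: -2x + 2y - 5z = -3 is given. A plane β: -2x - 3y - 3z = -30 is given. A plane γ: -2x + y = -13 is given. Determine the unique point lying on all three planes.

Solving the 3×3 linear system -2x + 2y - 5z = -3, -2x - 3y - 3z = -30, -2x + y = -13 (e.g. by elimination or Cramer's rule, determinant = 46) gives (9, 5, -1).

(9, 5, -1)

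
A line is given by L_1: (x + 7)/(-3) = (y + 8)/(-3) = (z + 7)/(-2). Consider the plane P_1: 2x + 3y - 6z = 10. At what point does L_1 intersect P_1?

L_1 has direction (-3, -3, -2) through (-7, -8, -7).
Substitute r = (-7, -8, -7) + t(-3, -3, -2) into the plane: 4 + (-3)t = 10, so t = -2.
Intersection: (-7, -8, -7) + (-2)·(-3, -3, -2) = (-1, -2, -3).

(-1, -2, -3)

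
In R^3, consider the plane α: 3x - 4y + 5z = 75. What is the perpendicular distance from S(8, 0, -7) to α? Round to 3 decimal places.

12.162

n·S − d = (3)·(8) + (-4)·(0) + (5)·(-7) − 75 = -86; |n| = √50.
Distance = |-86| / √50 = 86/√50 ≈ 12.162.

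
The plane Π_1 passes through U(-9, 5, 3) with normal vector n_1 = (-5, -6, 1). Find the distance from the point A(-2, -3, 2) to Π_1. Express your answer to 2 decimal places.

Π_1: n_1·r = n_1·U gives -5x - 6y + z = 18.
n·A − d = (-5)·(-2) + (-6)·(-3) + (1)·(2) − 18 = 12; |n| = √62.
Distance = |12| / √62 = 12/√62 ≈ 1.52.

1.52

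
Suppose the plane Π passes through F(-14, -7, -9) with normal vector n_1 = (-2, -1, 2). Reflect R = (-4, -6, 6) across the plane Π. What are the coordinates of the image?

(0, -4, 2)

Π: n_1·r = n_1·F gives -2x - y + 2z = 17.
λ = (n·R − d)/|n|² = (26 − 17)/9 = 1.
Reflection = R − 2λn = (-4, -6, 6) − 2·(-2, -1, 2) = (0, -4, 2).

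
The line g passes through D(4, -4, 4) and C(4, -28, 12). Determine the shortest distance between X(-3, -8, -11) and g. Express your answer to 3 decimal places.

A direction vector for g is C − D = (0, -24, 8).
Taking (4, -4, 4) on g with direction v = (0, -24, 8): w = X − (4, -4, 4) = (-7, -4, -15), and w × v = (-392, 56, 168).
Distance = |w × v| / |v| = √185024 / √640 ≈ 17.003.

17.003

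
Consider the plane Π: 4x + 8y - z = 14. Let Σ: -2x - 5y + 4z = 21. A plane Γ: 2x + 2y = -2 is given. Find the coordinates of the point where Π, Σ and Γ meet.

Solving the 3×3 linear system 4x + 8y - z = 14, -2x - 5y + 4z = 21, 2x + 2y = -2 (e.g. by elimination or Cramer's rule, determinant = 26) gives (-8, 7, 10).

(-8, 7, 10)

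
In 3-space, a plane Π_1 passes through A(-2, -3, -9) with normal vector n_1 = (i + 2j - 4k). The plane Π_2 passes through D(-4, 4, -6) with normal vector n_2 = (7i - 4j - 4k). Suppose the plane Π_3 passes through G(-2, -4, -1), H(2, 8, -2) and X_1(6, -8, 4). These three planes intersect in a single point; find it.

Π_1: n_1·r = n_1·A gives x + 2y - 4z = 28.
Π_2: n_2·r = n_2·D gives 7x - 4y - 4z = -20.
GH = (4, 12, -1), GX_1 = (8, -4, 5); a normal to Π_3 is GH × GX_1 = (56, -28, -112).
Using G: Π_3 has equation 56x - 28y - 112z = 112.
Solving the 3×3 linear system x + 2y - 4z = 28, 7x - 4y - 4z = -20, 56x - 28y - 112z = 112 (e.g. by elimination or Cramer's rule, determinant = 1344) gives (0, 8, -3).

(0, 8, -3)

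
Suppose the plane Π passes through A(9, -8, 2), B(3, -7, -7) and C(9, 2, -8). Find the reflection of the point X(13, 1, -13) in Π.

(5, 7, -7)

AB = (-6, 1, -9), AC = (0, 10, -10); a normal to Π is AB × AC = (80, -60, -60).
Using A: Π has equation 80x - 60y - 60z = 1080.
λ = (n·X − d)/|n|² = (1760 − 1080)/13600 = 1/20.
Reflection = X − 2λn = (13, 1, -13) − (1/10)·(80, -60, -60) = (5, 7, -7).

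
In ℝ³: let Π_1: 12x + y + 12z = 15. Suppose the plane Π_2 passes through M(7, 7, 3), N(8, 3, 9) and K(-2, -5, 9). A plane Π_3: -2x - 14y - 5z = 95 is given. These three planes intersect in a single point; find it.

MN = (1, -4, 6), MK = (-9, -12, 6); a normal to Π_2 is MN × MK = (48, -60, -48).
Using M: Π_2 has equation 48x - 60y - 48z = -228.
Solving the 3×3 linear system 12x + y + 12z = 15, 48x - 60y - 48z = -228, -2x - 14y - 5z = 95 (e.g. by elimination or Cramer's rule, determinant = -13632) gives (-7, -9, 9).

(-7, -9, 9)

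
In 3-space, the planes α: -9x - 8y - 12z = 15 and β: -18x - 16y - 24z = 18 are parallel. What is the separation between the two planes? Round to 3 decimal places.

0.353

Rescale β by 1/2: -9x - 8y - 12z = 9. Then distance = |15 − 9| / √289 ≈ 0.353.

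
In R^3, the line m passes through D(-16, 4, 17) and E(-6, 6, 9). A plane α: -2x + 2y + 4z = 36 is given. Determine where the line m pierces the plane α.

(-1, 7, 5)

A direction vector for m is E − D = (10, 2, -8).
Substitute r = (-16, 4, 17) + t(10, 2, -8) into the plane: 108 + (-48)t = 36, so t = 3/2.
Intersection: (-16, 4, 17) + (3/2)·(10, 2, -8) = (-1, 7, 5).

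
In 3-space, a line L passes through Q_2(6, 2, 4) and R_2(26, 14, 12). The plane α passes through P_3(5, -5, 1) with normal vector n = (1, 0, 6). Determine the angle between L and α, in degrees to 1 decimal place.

27.0

A direction vector for L is R_2 − Q_2 = (20, 12, 8).
α: n·r = n·P_3 gives x + 6z = 11.
sin θ = |n·v| / (|n||v|) = |68| / (√37 · √608) = 0.45337.
θ ≈ 27.0°.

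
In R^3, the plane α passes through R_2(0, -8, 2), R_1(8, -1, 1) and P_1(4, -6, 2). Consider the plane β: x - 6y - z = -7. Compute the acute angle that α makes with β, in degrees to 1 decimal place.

R_2R_1 = (8, 7, -1), R_2P_1 = (4, 2, 0); a normal to α is R_2R_1 × R_2P_1 = (2, -4, -12).
Using R_2: α has equation 2x - 4y - 12z = 8.
cos θ = |n₁·n₂| / (|n₁||n₂|) = |38| / (√164 · √38).
θ = arccos(0.48136) ≈ 61.2°.

61.2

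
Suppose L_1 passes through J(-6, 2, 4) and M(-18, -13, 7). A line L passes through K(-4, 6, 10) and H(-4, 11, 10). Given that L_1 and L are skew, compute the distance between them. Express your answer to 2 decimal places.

A direction vector for L_1 is M − J = (-12, -15, 3).
A direction vector for L is H − K = (0, 5, 0).
Common perpendicular direction n = (-12, -15, 3) × (0, 5, 0) = (-15, 0, -60).
With w = (-4, 6, 10) − (-6, 2, 4) = (2, 4, 6), w · n = -390.
Distance = |w · n| / |n| = |-390| / √3825 ≈ 6.31.

6.31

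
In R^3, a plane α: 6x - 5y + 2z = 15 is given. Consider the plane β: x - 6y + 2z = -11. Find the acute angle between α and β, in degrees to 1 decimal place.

cos θ = |n₁·n₂| / (|n₁||n₂|) = |40| / (√65 · √41).
θ = arccos(0.77484) ≈ 39.2°.

39.2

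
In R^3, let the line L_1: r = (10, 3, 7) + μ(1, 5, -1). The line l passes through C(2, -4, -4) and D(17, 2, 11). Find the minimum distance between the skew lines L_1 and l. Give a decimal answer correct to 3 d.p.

2.904

A direction vector for l is D − C = (15, 6, 15).
Common perpendicular direction n = (1, 5, -1) × (15, 6, 15) = (81, -30, -69).
With w = (2, -4, -4) − (10, 3, 7) = (-8, -7, -11), w · n = 321.
Distance = |w · n| / |n| = |321| / √12222 ≈ 2.904.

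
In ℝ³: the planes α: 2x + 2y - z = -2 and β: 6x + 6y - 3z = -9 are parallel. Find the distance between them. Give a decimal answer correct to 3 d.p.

Rescale β by 1/3: 2x + 2y - z = -3. Then distance = |-2 − (-3)| / √9 ≈ 0.333.

0.333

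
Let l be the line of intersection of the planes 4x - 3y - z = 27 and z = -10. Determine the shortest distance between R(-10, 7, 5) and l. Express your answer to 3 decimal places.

21.642

Direction of l: (4, -3, -1) × (0, 0, 1) = (-3, -4, 0).
A point on l: solving the two plane equations with x = 11 gives (11, 9, -10).
Taking (11, 9, -10) on l with direction v = (-3, -4, 0): w = R − (11, 9, -10) = (-21, -2, 15), and w × v = (60, -45, 78).
Distance = |w × v| / |v| = √11709 / √25 ≈ 21.642.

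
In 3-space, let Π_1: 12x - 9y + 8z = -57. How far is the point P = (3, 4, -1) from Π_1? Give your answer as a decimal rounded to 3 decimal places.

2.882

n·P − d = (12)·(3) + (-9)·(4) + (8)·(-1) − (-57) = 49; |n| = √289.
Distance = |49| / √289 = 49/√289 ≈ 2.882.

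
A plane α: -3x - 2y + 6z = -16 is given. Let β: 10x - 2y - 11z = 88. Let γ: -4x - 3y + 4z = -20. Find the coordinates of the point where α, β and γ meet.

(8, -4, 0)

Solving the 3×3 linear system -3x - 2y + 6z = -16, 10x - 2y - 11z = 88, -4x - 3y + 4z = -20 (e.g. by elimination or Cramer's rule, determinant = -113) gives (8, -4, 0).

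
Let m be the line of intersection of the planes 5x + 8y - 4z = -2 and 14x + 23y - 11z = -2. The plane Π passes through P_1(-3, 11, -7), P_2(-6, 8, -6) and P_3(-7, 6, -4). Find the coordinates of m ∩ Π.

(-2, 4, 6)

Direction of m: (5, 8, -4) × (14, 23, -11) = (4, -1, 3).
A point on m: solving the two plane equations with x = -18 gives (-18, 8, -6).
P_1P_2 = (-3, -3, 1), P_1P_3 = (-4, -5, 3); a normal to Π is P_1P_2 × P_1P_3 = (-4, 5, 3).
Using P_1: Π has equation -4x + 5y + 3z = 46.
Substitute r = (-18, 8, -6) + t(4, -1, 3) into the plane: 94 + (-12)t = 46, so t = 4.
Intersection: (-18, 8, -6) + 4·(4, -1, 3) = (-2, 4, 6).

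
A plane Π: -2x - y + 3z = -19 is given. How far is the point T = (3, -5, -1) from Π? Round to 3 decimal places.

n·T − d = (-2)·(3) + (-1)·(-5) + (3)·(-1) − (-19) = 15; |n| = √14.
Distance = |15| / √14 = 15/√14 ≈ 4.009.

4.009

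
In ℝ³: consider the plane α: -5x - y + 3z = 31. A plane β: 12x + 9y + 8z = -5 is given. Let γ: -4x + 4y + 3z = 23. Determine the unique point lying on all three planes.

(-3, -1, 5)

Solving the 3×3 linear system -5x - y + 3z = 31, 12x + 9y + 8z = -5, -4x + 4y + 3z = 23 (e.g. by elimination or Cramer's rule, determinant = 345) gives (-3, -1, 5).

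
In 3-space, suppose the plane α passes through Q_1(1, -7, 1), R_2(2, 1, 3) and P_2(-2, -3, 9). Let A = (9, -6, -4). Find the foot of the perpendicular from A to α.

Q_1R_2 = (1, 8, 2), Q_1P_2 = (-3, 4, 8); a normal to α is Q_1R_2 × Q_1P_2 = (56, -14, 28).
Using Q_1: α has equation 56x - 14y + 28z = 182.
Foot = A − λn with λ = (n·A − d)/|n|² = (476 − 182)/4116 = 1/14.
Foot = (9, -6, -4) − (1/14)·(56, -14, 28) = (5, -5, -6).

(5, -5, -6)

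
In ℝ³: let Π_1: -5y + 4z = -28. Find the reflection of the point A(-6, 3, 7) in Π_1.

(-6, 13, -1)

λ = (n·A − d)/|n|² = (13 − (-28))/41 = 1.
Reflection = A − 2λn = (-6, 3, 7) − 2·(0, -5, 4) = (-6, 13, -1).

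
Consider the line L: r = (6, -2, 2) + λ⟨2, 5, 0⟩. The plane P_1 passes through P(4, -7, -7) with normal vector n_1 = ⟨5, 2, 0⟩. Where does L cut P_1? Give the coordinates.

(4, -7, 2)

P_1: n_1·r = n_1·P gives 5x + 2y = 6.
Substitute r = (6, -2, 2) + t(2, 5, 0) into the plane: 26 + 20t = 6, so t = -1.
Intersection: (6, -2, 2) + (-1)·(2, 5, 0) = (4, -7, 2).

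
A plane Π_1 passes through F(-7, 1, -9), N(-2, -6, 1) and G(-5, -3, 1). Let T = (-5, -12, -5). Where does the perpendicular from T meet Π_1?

(0, -7, -4)

FN = (5, -7, 10), FG = (2, -4, 10); a normal to Π_1 is FN × FG = (-30, -30, -6).
Using F: Π_1 has equation -30x - 30y - 6z = 234.
Foot = T − λn with λ = (n·T − d)/|n|² = (540 − 234)/1836 = 1/6.
Foot = (-5, -12, -5) − (1/6)·(-30, -30, -6) = (0, -7, -4).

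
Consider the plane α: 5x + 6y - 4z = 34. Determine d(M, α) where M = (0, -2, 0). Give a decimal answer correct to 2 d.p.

5.24

n·M − d = (5)·(0) + (6)·(-2) + (-4)·(0) − 34 = -46; |n| = √77.
Distance = |-46| / √77 = 46/√77 ≈ 5.24.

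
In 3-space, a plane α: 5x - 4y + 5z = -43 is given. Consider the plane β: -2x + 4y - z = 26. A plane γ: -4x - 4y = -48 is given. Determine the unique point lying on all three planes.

(5, 7, -8)

Solving the 3×3 linear system 5x - 4y + 5z = -43, -2x + 4y - z = 26, -4x - 4y = -48 (e.g. by elimination or Cramer's rule, determinant = 84) gives (5, 7, -8).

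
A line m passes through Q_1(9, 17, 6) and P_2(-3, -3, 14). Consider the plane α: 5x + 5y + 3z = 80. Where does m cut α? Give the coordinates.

(3, 7, 10)

A direction vector for m is P_2 − Q_1 = (-12, -20, 8).
Substitute r = (9, 17, 6) + t(-12, -20, 8) into the plane: 148 + (-136)t = 80, so t = 1/2.
Intersection: (9, 17, 6) + (1/2)·(-12, -20, 8) = (3, 7, 10).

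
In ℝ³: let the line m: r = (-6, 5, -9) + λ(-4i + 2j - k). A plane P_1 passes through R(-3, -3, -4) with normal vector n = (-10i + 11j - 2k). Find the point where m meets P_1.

P_1: n·r = n·R gives -10x + 11y - 2z = 5.
Substitute r = (-6, 5, -9) + t(-4, 2, -1) into the plane: 133 + 64t = 5, so t = -2.
Intersection: (-6, 5, -9) + (-2)·(-4, 2, -1) = (2, 1, -7).

(2, 1, -7)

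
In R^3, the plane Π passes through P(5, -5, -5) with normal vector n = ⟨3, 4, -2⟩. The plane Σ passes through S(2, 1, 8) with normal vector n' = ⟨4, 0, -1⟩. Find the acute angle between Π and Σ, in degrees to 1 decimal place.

Π: n·r = n·P gives 3x + 4y - 2z = 5.
Σ: n'·r = n'·S gives 4x - z = 0.
cos θ = |n₁·n₂| / (|n₁||n₂|) = |14| / (√29 · √17).
θ = arccos(0.63053) ≈ 50.9°.

50.9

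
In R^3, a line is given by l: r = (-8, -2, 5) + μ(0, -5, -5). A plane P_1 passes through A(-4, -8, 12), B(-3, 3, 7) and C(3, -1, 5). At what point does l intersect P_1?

(-8, 3, 10)

AB = (1, 11, -5), AC = (7, 7, -7); a normal to P_1 is AB × AC = (-42, -28, -70).
Using A: P_1 has equation -42x - 28y - 70z = -448.
Substitute r = (-8, -2, 5) + t(0, -5, -5) into the plane: 42 + 490t = -448, so t = -1.
Intersection: (-8, -2, 5) + (-1)·(0, -5, -5) = (-8, 3, 10).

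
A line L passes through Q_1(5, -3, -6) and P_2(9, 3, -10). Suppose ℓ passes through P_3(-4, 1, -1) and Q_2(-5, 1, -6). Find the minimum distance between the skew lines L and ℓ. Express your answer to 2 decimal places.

A direction vector for L is P_2 − Q_1 = (4, 6, -4).
A direction vector for ℓ is Q_2 − P_3 = (-1, 0, -5).
Common perpendicular direction n = (4, 6, -4) × (-1, 0, -5) = (-30, 24, 6).
With w = (-4, 1, -1) − (5, -3, -6) = (-9, 4, 5), w · n = 396.
Distance = |w · n| / |n| = |396| / √1512 ≈ 10.18.

10.18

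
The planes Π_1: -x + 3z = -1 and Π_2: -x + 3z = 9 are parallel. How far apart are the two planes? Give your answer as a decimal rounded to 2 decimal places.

3.16

Same normal n = (-1, 0, 3) with |n| = √10; distance = |-1 − 9| / |n| = 10/√10 ≈ 3.16.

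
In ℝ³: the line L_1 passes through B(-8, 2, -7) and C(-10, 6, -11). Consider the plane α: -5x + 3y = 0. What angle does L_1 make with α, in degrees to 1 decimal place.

39.0

A direction vector for L_1 is C − B = (-2, 4, -4).
sin θ = |n·v| / (|n||v|) = |22| / (√34 · √36) = 0.62883.
θ ≈ 39.0°.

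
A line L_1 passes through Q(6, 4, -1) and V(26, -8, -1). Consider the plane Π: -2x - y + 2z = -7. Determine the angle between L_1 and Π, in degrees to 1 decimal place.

A direction vector for L_1 is V − Q = (20, -12, 0).
sin θ = |n·v| / (|n||v|) = |-28| / (√9 · √544) = 0.40016.
θ ≈ 23.6°.

23.6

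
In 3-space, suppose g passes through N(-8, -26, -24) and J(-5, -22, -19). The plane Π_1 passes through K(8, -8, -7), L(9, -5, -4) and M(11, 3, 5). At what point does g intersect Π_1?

A direction vector for g is J − N = (3, 4, 5).
KL = (1, 3, 3), KM = (3, 11, 12); a normal to Π_1 is KL × KM = (3, -3, 2).
Using K: Π_1 has equation 3x - 3y + 2z = 34.
Substitute r = (-8, -26, -24) + t(3, 4, 5) into the plane: 6 + 7t = 34, so t = 4.
Intersection: (-8, -26, -24) + 4·(3, 4, 5) = (4, -10, -4).

(4, -10, -4)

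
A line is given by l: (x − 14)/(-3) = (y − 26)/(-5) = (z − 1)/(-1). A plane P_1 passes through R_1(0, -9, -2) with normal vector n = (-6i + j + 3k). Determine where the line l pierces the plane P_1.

(2, 6, -3)

l has direction (-3, -5, -1) through (14, 26, 1).
P_1: n·r = n·R_1 gives -6x + y + 3z = -15.
Substitute r = (14, 26, 1) + t(-3, -5, -1) into the plane: -55 + 10t = -15, so t = 4.
Intersection: (14, 26, 1) + 4·(-3, -5, -1) = (2, 6, -3).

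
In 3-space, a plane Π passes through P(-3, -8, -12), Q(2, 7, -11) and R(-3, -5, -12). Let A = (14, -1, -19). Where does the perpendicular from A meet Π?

PQ = (5, 15, 1), PR = (0, 3, 0); a normal to Π is PQ × PR = (-3, 0, 15).
Using P: Π has equation -3x + 15z = -171.
Foot = A − λn with λ = (n·A − d)/|n|² = (-327 − (-171))/234 = -2/3.
Foot = (14, -1, -19) − (-2/3)·(-3, 0, 15) = (12, -1, -9).

(12, -1, -9)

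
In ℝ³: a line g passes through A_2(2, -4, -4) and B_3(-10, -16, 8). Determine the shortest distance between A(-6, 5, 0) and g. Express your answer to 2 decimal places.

A direction vector for g is B_3 − A_2 = (-12, -12, 12).
Taking (2, -4, -4) on g with direction v = (-12, -12, 12): w = A − (2, -4, -4) = (-8, 9, 4), and w × v = (156, 48, 204).
Distance = |w × v| / |v| = √68256 / √432 ≈ 12.57.

12.57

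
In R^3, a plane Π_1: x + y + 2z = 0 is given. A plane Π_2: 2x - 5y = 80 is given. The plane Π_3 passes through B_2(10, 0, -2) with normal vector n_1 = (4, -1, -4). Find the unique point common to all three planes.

Π_3: n_1·r = n_1·B_2 gives 4x - y - 4z = 48.
Solving the 3×3 linear system x + y + 2z = 0, 2x - 5y = 80, 4x - y - 4z = 48 (e.g. by elimination or Cramer's rule, determinant = 64) gives (10, -12, 1).

(10, -12, 1)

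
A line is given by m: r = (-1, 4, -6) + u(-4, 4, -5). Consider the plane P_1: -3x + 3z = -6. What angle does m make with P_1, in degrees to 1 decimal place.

sin θ = |n·v| / (|n||v|) = |-3| / (√18 · √57) = 0.09366.
θ ≈ 5.4°.

5.4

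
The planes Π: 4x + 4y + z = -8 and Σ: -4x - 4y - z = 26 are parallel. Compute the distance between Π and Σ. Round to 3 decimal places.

3.133

Rescale Σ by 1/(-1): 4x + 4y + z = -26. Then distance = |-8 − (-26)| / √33 ≈ 3.133.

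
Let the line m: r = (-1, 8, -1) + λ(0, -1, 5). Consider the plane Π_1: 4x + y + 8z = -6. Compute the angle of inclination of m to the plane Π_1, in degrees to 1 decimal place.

sin θ = |n·v| / (|n||v|) = |39| / (√81 · √26) = 0.84984.
θ ≈ 58.2°.

58.2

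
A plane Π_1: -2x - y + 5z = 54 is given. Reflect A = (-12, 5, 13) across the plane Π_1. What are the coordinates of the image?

(-8, 7, 3)

λ = (n·A − d)/|n|² = (84 − 54)/30 = 1.
Reflection = A − 2λn = (-12, 5, 13) − 2·(-2, -1, 5) = (-8, 7, 3).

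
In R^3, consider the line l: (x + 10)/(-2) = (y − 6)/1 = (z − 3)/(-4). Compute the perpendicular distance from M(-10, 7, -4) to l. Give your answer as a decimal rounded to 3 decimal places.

l has direction (-2, 1, -4) through (-10, 6, 3).
Taking (-10, 6, 3) on l with direction v = (-2, 1, -4): w = M − (-10, 6, 3) = (0, 1, -7), and w × v = (3, 14, 2).
Distance = |w × v| / |v| = √209 / √21 ≈ 3.155.

3.155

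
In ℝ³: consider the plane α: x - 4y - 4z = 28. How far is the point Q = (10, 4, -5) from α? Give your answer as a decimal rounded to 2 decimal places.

2.44

n·Q − d = (1)·(10) + (-4)·(4) + (-4)·(-5) − 28 = -14; |n| = √33.
Distance = |-14| / √33 = 14/√33 ≈ 2.44.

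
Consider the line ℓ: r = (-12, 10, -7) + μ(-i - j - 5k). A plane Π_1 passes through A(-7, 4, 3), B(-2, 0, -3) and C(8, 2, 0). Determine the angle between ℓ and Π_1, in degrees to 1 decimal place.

21.9

AB = (5, -4, -6), AC = (15, -2, -3); a normal to Π_1 is AB × AC = (0, -75, 50).
Using A: Π_1 has equation -75y + 50z = -150.
sin θ = |n·v| / (|n||v|) = |-175| / (√8125 · √27) = 0.37363.
θ ≈ 21.9°.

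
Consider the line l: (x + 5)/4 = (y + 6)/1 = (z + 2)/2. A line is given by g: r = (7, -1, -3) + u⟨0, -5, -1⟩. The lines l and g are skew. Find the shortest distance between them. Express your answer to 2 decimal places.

6.64

l has direction (4, 1, 2) through (-5, -6, -2).
Common perpendicular direction n = (4, 1, 2) × (0, -5, -1) = (9, 4, -20).
With w = (7, -1, -3) − (-5, -6, -2) = (12, 5, -1), w · n = 148.
Distance = |w · n| / |n| = |148| / √497 ≈ 6.64.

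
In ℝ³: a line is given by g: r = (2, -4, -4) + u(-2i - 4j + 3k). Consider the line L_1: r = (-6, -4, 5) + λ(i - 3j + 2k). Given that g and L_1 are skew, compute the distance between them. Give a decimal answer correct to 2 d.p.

6.70

Common perpendicular direction n = (-2, -4, 3) × (1, -3, 2) = (1, 7, 10).
With w = (-6, -4, 5) − (2, -4, -4) = (-8, 0, 9), w · n = 82.
Distance = |w · n| / |n| = |82| / √150 ≈ 6.70.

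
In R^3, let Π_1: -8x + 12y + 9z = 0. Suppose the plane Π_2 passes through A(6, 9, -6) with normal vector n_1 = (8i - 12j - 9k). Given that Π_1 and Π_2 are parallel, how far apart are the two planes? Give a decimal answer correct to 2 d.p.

0.35

Π_2: n_1·r = n_1·A gives 8x - 12y - 9z = -6.
Rescale Π_2 by 1/(-1): -8x + 12y + 9z = 6. Then distance = |0 − 6| / √289 ≈ 0.35.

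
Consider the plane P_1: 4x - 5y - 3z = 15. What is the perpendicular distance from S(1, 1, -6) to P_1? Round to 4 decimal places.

0.2828

n·S − d = (4)·(1) + (-5)·(1) + (-3)·(-6) − 15 = 2; |n| = √50.
Distance = |2| / √50 = 2/√50 ≈ 0.2828.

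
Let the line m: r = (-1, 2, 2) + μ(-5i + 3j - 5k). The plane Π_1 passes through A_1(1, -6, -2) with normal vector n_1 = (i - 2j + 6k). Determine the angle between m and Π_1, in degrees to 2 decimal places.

Π_1: n_1·r = n_1·A_1 gives x - 2y + 6z = 1.
sin θ = |n·v| / (|n||v|) = |-41| / (√41 · √59) = 0.83362.
θ ≈ 56.47°.

56.47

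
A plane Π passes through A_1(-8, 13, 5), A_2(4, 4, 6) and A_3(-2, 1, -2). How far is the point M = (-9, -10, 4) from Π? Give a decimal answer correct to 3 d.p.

13.910

A_1A_2 = (12, -9, 1), A_1A_3 = (6, -12, -7); a normal to Π is A_1A_2 × A_1A_3 = (75, 90, -90).
Using A_1: Π has equation 75x + 90y - 90z = 120.
n·M − d = (75)·(-9) + (90)·(-10) + (-90)·(4) − 120 = -2055; |n| = √21825.
Distance = |-2055| / √21825 = 2055/√21825 ≈ 13.910.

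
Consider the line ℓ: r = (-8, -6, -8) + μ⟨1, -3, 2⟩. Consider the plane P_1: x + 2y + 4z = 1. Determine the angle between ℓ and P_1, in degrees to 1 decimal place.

10.1

sin θ = |n·v| / (|n||v|) = |3| / (√21 · √14) = 0.17496.
θ ≈ 10.1°.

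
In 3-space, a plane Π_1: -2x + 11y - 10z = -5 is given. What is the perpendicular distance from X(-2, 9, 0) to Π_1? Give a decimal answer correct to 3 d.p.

7.200

n·X − d = (-2)·(-2) + (11)·(9) + (-10)·(0) − (-5) = 108; |n| = √225.
Distance = |108| / √225 = 108/√225 ≈ 7.200.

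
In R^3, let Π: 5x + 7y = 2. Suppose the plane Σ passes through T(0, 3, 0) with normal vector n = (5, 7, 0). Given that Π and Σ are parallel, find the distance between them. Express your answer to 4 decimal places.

2.2087

Σ: n·r = n·T gives 5x + 7y = 21.
Same normal n = (5, 7, 0) with |n| = √74; distance = |2 − 21| / |n| = 19/√74 ≈ 2.2087.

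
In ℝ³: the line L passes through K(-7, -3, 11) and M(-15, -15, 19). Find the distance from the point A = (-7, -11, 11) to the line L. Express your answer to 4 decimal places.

5.4880

A direction vector for L is M − K = (-8, -12, 8).
Taking (-7, -3, 11) on L with direction v = (-8, -12, 8): w = A − (-7, -3, 11) = (0, -8, 0), and w × v = (-64, 0, -64).
Distance = |w × v| / |v| = √8192 / √272 ≈ 5.4880.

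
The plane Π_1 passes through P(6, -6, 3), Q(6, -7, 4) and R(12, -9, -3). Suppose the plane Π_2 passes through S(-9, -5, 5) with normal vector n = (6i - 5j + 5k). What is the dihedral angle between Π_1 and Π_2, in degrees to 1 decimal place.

PQ = (0, -1, 1), PR = (6, -3, -6); a normal to Π_1 is PQ × PR = (9, 6, 6).
Using P: Π_1 has equation 9x + 6y + 6z = 36.
Π_2: n·r = n·S gives 6x - 5y + 5z = -4.
cos θ = |n₁·n₂| / (|n₁||n₂|) = |54| / (√153 · √86).
θ = arccos(0.47076) ≈ 61.9°.

61.9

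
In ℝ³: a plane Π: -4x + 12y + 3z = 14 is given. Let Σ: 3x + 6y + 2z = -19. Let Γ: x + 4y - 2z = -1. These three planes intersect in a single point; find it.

(-5, 0, -2)

Solving the 3×3 linear system -4x + 12y + 3z = 14, 3x + 6y + 2z = -19, x + 4y - 2z = -1 (e.g. by elimination or Cramer's rule, determinant = 194) gives (-5, 0, -2).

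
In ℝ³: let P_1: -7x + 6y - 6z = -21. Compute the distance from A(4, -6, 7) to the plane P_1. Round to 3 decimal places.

7.727

n·A − d = (-7)·(4) + (6)·(-6) + (-6)·(7) − (-21) = -85; |n| = √121.
Distance = |-85| / √121 = 85/√121 ≈ 7.727.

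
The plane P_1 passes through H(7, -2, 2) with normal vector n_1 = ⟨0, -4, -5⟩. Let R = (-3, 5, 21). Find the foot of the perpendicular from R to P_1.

P_1: n_1·r = n_1·H gives -4y - 5z = -2.
Foot = R − λn with λ = (n·R − d)/|n|² = (-125 − (-2))/41 = -3.
Foot = (-3, 5, 21) − (-3)·(0, -4, -5) = (-3, -7, 6).

(-3, -7, 6)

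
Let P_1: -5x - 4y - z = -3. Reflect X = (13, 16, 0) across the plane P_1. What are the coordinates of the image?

(-17, -8, -6)

λ = (n·X − d)/|n|² = (-129 − (-3))/42 = -3.
Reflection = X − 2λn = (13, 16, 0) − (-6)·(-5, -4, -1) = (-17, -8, -6).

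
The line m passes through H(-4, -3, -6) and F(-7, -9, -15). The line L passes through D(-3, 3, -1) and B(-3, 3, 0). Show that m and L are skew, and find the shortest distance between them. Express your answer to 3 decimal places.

A direction vector for m is F − H = (-3, -6, -9).
A direction vector for L is B − D = (0, 0, 1).
Common perpendicular direction n = (-3, -6, -9) × (0, 0, 1) = (-6, 3, 0).
With w = (-3, 3, -1) − (-4, -3, -6) = (1, 6, 5), w · n = 12.
Since n ≠ 0 the lines are not parallel, and w · n = 12 ≠ 0 so they do not intersect; hence they are skew.
Distance = |w · n| / |n| = |12| / √45 ≈ 1.789.

1.789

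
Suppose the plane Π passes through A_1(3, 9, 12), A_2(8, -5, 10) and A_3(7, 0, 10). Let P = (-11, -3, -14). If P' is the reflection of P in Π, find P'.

(29, 5, 30)

A_1A_2 = (5, -14, -2), A_1A_3 = (4, -9, -2); a normal to Π is A_1A_2 × A_1A_3 = (10, 2, 11).
Using A_1: Π has equation 10x + 2y + 11z = 180.
λ = (n·P − d)/|n|² = (-270 − 180)/225 = -2.
Reflection = P − 2λn = (-11, -3, -14) − (-4)·(10, 2, 11) = (29, 5, 30).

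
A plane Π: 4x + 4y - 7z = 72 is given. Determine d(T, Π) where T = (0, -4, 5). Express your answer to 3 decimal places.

13.667

n·T − d = (4)·(0) + (4)·(-4) + (-7)·(5) − 72 = -123; |n| = √81.
Distance = |-123| / √81 = 123/√81 ≈ 13.667.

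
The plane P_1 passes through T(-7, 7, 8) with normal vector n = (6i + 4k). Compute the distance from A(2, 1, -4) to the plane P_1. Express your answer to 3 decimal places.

0.832

P_1: n·r = n·T gives 6x + 4z = -10.
n·A − d = (6)·(2) + (0)·(1) + (4)·(-4) − (-10) = 6; |n| = √52.
Distance = |6| / √52 = 6/√52 ≈ 0.832.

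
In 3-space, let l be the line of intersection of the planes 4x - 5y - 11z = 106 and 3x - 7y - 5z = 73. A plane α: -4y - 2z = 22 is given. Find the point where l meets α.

(9, -3, -5)

Direction of l: (4, -5, -11) × (3, -7, -5) = (-52, -13, -13).
A point on l: solving the two plane equations with x = 5 gives (5, -4, -6).
Substitute r = (5, -4, -6) + t(-52, -13, -13) into the plane: 28 + 78t = 22, so t = -1/13.
Intersection: (5, -4, -6) + (-1/13)·(-52, -13, -13) = (9, -3, -5).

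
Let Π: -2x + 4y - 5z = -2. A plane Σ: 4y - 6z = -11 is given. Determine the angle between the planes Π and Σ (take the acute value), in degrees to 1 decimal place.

18.0

cos θ = |n₁·n₂| / (|n₁||n₂|) = |46| / (√45 · √52).
θ = arccos(0.95093) ≈ 18.0°.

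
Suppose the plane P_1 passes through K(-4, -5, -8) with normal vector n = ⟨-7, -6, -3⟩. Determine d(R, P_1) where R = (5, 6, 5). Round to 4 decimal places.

P_1: n·r = n·K gives -7x - 6y - 3z = 82.
n·R − d = (-7)·(5) + (-6)·(6) + (-3)·(5) − 82 = -168; |n| = √94.
Distance = |-168| / √94 = 168/√94 ≈ 17.3279.

17.3279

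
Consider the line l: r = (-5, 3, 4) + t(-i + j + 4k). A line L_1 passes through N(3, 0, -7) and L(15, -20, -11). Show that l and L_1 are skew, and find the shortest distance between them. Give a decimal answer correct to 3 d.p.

4.400

A direction vector for L_1 is L − N = (12, -20, -4).
Common perpendicular direction n = (-1, 1, 4) × (12, -20, -4) = (76, 44, 8).
With w = (3, 0, -7) − (-5, 3, 4) = (8, -3, -11), w · n = 388.
Since n ≠ 0 the lines are not parallel, and w · n = 388 ≠ 0 so they do not intersect; hence they are skew.
Distance = |w · n| / |n| = |388| / √7776 ≈ 4.400.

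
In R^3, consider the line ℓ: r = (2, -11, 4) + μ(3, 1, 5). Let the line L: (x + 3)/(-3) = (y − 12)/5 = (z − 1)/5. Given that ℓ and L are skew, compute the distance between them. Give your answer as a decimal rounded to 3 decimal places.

15.981

L has direction (-3, 5, 5) through (-3, 12, 1).
Common perpendicular direction n = (3, 1, 5) × (-3, 5, 5) = (-20, -30, 18).
With w = (-3, 12, 1) − (2, -11, 4) = (-5, 23, -3), w · n = -644.
Distance = |w · n| / |n| = |-644| / √1624 ≈ 15.981.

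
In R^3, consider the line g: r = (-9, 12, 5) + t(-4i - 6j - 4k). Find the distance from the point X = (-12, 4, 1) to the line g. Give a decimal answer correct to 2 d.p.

Taking (-9, 12, 5) on g with direction v = (-4, -6, -4): w = X − (-9, 12, 5) = (-3, -8, -4), and w × v = (8, 4, -14).
Distance = |w × v| / |v| = √276 / √68 ≈ 2.01.

2.01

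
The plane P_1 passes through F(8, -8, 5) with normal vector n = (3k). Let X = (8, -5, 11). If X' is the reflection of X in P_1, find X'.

(8, -5, -1)

P_1: n·r = n·F gives 3z = 15.
λ = (n·X − d)/|n|² = (33 − 15)/9 = 2.
Reflection = X − 2λn = (8, -5, 11) − 4·(0, 0, 3) = (8, -5, -1).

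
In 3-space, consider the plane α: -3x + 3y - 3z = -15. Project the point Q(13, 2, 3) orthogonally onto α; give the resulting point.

Foot = Q − λn with λ = (n·Q − d)/|n|² = (-42 − (-15))/27 = -1.
Foot = (13, 2, 3) − (-1)·(-3, 3, -3) = (10, 5, 0).

(10, 5, 0)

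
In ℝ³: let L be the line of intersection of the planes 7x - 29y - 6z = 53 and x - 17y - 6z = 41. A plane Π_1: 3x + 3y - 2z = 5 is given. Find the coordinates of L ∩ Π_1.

Direction of L: (7, -29, -6) × (1, -17, -6) = (72, 36, -90).
A point on L: solving the two plane equations with x = -16 gives (-16, -9, 16).
Substitute r = (-16, -9, 16) + t(72, 36, -90) into the plane: -107 + 504t = 5, so t = 2/9.
Intersection: (-16, -9, 16) + (2/9)·(72, 36, -90) = (0, -1, -4).

(0, -1, -4)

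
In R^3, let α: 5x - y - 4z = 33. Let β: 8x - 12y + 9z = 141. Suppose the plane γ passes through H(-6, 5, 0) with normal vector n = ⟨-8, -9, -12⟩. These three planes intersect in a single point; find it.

(6, -7, 1)

γ: n·r = n·H gives -8x - 9y - 12z = 3.
Solving the 3×3 linear system 5x - y - 4z = 33, 8x - 12y + 9z = 141, -8x - 9y - 12z = 3 (e.g. by elimination or Cramer's rule, determinant = 1773) gives (6, -7, 1).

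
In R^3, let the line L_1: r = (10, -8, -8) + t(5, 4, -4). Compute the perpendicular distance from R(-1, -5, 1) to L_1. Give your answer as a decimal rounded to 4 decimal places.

10.0752

Taking (10, -8, -8) on L_1 with direction v = (5, 4, -4): w = R − (10, -8, -8) = (-11, 3, 9), and w × v = (-48, 1, -59).
Distance = |w × v| / |v| = √5786 / √57 ≈ 10.0752.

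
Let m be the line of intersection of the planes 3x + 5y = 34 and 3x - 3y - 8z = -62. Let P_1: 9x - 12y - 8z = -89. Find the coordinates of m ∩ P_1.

(3, 5, 7)

Direction of m: (3, 5, 0) × (3, -3, -8) = (-40, 24, -24).
A point on m: solving the two plane equations with x = -7 gives (-7, 11, 1).
Substitute r = (-7, 11, 1) + t(-40, 24, -24) into the plane: -203 + (-456)t = -89, so t = -1/4.
Intersection: (-7, 11, 1) + (-1/4)·(-40, 24, -24) = (3, 5, 7).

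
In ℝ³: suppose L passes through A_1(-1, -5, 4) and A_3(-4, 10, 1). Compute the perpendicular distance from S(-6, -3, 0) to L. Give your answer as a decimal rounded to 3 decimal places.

A direction vector for L is A_3 − A_1 = (-3, 15, -3).
Taking (-1, -5, 4) on L with direction v = (-3, 15, -3): w = S − (-1, -5, 4) = (-5, 2, -4), and w × v = (54, -3, -69).
Distance = |w × v| / |v| = √7686 / √243 ≈ 5.624.

5.624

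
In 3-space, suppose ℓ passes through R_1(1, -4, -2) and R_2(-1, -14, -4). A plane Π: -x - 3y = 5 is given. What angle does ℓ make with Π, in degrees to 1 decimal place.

A direction vector for ℓ is R_2 − R_1 = (-2, -10, -2).
sin θ = |n·v| / (|n||v|) = |32| / (√10 · √108) = 0.97373.
θ ≈ 76.8°.

76.8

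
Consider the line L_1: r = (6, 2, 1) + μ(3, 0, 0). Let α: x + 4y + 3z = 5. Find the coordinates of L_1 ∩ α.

(-6, 2, 1)

Substitute r = (6, 2, 1) + t(3, 0, 0) into the plane: 17 + 3t = 5, so t = -4.
Intersection: (6, 2, 1) + (-4)·(3, 0, 0) = (-6, 2, 1).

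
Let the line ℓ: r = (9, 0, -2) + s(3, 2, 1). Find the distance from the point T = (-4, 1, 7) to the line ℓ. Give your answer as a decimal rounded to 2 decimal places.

Taking (9, 0, -2) on ℓ with direction v = (3, 2, 1): w = T − (9, 0, -2) = (-13, 1, 9), and w × v = (-17, 40, -29).
Distance = |w × v| / |v| = √2730 / √14 ≈ 13.96.

13.96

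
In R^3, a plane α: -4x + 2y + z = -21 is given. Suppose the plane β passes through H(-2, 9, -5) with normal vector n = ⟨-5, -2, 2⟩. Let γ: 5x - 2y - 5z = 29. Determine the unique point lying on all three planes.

β: n·r = n·H gives -5x - 2y + 2z = -18.
Solving the 3×3 linear system -4x + 2y + z = -21, -5x - 2y + 2z = -18, 5x - 2y - 5z = 29 (e.g. by elimination or Cramer's rule, determinant = -66) gives (4, -2, -1).

(4, -2, -1)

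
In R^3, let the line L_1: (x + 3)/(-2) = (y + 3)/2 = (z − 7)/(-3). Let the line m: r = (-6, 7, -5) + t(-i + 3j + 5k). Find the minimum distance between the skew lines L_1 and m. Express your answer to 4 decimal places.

5.1783

L_1 has direction (-2, 2, -3) through (-3, -3, 7).
Common perpendicular direction n = (-2, 2, -3) × (-1, 3, 5) = (19, 13, -4).
With w = (-6, 7, -5) − (-3, -3, 7) = (-3, 10, -12), w · n = 121.
Distance = |w · n| / |n| = |121| / √546 ≈ 5.1783.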